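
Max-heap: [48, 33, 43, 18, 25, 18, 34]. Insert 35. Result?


Append 35: [48, 33, 43, 18, 25, 18, 34, 35]
Bubble up: swap idx 7(35) with idx 3(18); swap idx 3(35) with idx 1(33)
Result: [48, 35, 43, 33, 25, 18, 34, 18]


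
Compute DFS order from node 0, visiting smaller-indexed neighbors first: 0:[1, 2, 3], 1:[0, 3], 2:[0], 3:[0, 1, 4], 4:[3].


DFS stack-based: start with [0]
Visit order: [0, 1, 3, 4, 2]


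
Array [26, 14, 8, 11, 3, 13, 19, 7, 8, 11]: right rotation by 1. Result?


Right rotate by 1: [11, 26, 14, 8, 11, 3, 13, 19, 7, 8]


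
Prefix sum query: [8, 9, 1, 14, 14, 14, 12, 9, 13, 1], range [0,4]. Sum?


Prefix sums: [0, 8, 17, 18, 32, 46, 60, 72, 81, 94, 95]
Sum[0..4] = prefix[5] - prefix[0] = 46 - 0 = 46


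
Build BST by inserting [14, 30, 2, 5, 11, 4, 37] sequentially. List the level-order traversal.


Root = 14; build tree by BST insertion.
Level-Order traversal: [14, 2, 30, 5, 37, 4, 11]


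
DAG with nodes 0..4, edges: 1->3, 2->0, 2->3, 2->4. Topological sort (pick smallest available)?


Kahn's algorithm, process smallest node first
Order: [1, 2, 0, 3, 4]


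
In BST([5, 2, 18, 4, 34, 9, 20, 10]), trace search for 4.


BST root = 5
Search for 4: compare at each node
Path: [5, 2, 4]


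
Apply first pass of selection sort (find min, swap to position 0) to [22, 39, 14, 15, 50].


After one pass: [14, 39, 22, 15, 50]


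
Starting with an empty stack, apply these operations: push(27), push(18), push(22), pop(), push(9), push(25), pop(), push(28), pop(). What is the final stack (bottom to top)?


push(27) -> [27]
push(18) -> [27, 18]
push(22) -> [27, 18, 22]
pop() returns 22 -> [27, 18]
push(9) -> [27, 18, 9]
push(25) -> [27, 18, 9, 25]
pop() returns 25 -> [27, 18, 9]
push(28) -> [27, 18, 9, 28]
pop() returns 28 -> [27, 18, 9]
Final stack (bottom to top): [27, 18, 9]


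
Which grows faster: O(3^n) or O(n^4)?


quartic grows slower than exponential (base 3)
O(n^4) is asymptotically smaller; O(3^n) grows faster


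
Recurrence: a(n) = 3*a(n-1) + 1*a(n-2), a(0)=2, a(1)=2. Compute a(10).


Build bottom-up:
...a(8)=10232, a(9)=33794, a(10)=3*33794+1*10232=111614


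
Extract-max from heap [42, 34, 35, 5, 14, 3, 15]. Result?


Max = 42
Replace root with last, heapify down
Resulting heap: [35, 34, 15, 5, 14, 3]


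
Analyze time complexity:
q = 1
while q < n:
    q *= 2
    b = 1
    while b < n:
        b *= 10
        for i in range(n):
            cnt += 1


Per nesting level: O(log n) * O(log n) * O(n) = O(n (log n)^2)
Complexity: O(n (log n)^2)


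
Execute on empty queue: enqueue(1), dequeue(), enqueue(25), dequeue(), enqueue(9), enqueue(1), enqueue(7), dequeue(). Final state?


enqueue(1) -> [1]
dequeue() returns 1 -> []
enqueue(25) -> [25]
dequeue() returns 25 -> []
enqueue(9) -> [9]
enqueue(1) -> [9, 1]
enqueue(7) -> [9, 1, 7]
dequeue() returns 9 -> [1, 7]
Final queue (front to back): [1, 7]


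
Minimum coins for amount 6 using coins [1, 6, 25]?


dp[0]=0; dp[i]=1+min(dp[i-c] for c in coins)
...dp[1]=1, dp[2]=2, dp[3]=3, dp[4]=4, dp[5]=5, dp[6]=1
Minimum coins for 6 = 1


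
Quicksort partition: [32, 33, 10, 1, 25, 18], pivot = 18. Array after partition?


Elements <= 18 go left of pivot.
Result: [10, 1, 18, 33, 25, 32], pivot at index 2


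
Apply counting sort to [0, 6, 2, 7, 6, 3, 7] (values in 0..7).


Count array: [1, 0, 1, 1, 0, 0, 2, 2]
Reconstruct: [0, 2, 3, 6, 6, 7, 7]


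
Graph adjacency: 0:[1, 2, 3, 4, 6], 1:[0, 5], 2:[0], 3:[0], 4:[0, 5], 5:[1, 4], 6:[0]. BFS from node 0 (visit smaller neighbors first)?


BFS queue: start with [0]
Visit order: [0, 1, 2, 3, 4, 6, 5]


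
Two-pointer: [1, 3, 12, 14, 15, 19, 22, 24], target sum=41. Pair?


Two pointers: lo=0, hi=7
Found pair: (19, 22) summing to 41


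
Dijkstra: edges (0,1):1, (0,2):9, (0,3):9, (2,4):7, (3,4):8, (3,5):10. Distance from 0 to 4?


Dijkstra from 0:
Distances: {0: 0, 1: 1, 2: 9, 3: 9, 4: 16, 5: 19}
Shortest distance to 4 = 16, path = [0, 2, 4]


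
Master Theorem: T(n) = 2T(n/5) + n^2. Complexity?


a=2, b=5, c=2. log_5(2)=0.431 < c=2. Case 3: O(n^c) = O(n^2)
Complexity: O(n^2)


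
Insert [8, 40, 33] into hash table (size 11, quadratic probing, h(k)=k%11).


Insertions: 8->slot 8; 40->slot 7; 33->slot 0
Table: [33, None, None, None, None, None, None, 40, 8, None, None]


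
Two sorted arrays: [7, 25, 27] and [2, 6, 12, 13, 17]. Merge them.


Compare heads, take smaller each step.
Merged: [2, 6, 7, 12, 13, 17, 25, 27]


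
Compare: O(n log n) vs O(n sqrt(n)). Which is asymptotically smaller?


linearithmic grows slower than n^1.5
O(n log n) is asymptotically smaller; O(n sqrt(n)) grows faster


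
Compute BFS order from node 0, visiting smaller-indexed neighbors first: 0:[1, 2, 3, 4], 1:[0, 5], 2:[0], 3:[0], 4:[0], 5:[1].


BFS queue: start with [0]
Visit order: [0, 1, 2, 3, 4, 5]


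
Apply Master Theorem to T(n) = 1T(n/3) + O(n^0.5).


a=1, b=3, c=0.5. log_3(1)=0 < c=0.5. Case 3: O(n^c) = O(sqrt(n))
Complexity: O(sqrt(n))


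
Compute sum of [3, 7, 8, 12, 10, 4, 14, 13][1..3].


Prefix sums: [0, 3, 10, 18, 30, 40, 44, 58, 71]
Sum[1..3] = prefix[4] - prefix[1] = 30 - 3 = 27


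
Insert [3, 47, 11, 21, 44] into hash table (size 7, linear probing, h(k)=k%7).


Insertions: 3->slot 3; 47->slot 5; 11->slot 4; 21->slot 0; 44->slot 2
Table: [21, None, 44, 3, 11, 47, None]


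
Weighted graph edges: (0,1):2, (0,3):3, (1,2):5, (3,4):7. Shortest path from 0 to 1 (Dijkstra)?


Dijkstra from 0:
Distances: {0: 0, 1: 2, 2: 7, 3: 3, 4: 10}
Shortest distance to 1 = 2, path = [0, 1]


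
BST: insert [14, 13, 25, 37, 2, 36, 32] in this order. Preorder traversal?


Root = 14; build tree by BST insertion.
Preorder traversal: [14, 13, 2, 25, 37, 36, 32]


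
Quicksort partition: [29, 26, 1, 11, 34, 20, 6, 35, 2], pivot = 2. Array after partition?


Elements <= 2 go left of pivot.
Result: [1, 2, 29, 11, 34, 20, 6, 35, 26], pivot at index 1


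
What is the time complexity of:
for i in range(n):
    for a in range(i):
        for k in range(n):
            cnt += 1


Per nesting level: O(n) * O(n) [triangular over i] * O(n) = O(n^3)
Complexity: O(n^3)


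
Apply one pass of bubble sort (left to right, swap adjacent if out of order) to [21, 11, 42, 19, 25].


After one pass: [11, 21, 19, 25, 42]


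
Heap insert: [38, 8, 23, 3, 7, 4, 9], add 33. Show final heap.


Append 33: [38, 8, 23, 3, 7, 4, 9, 33]
Bubble up: swap idx 7(33) with idx 3(3); swap idx 3(33) with idx 1(8)
Result: [38, 33, 23, 8, 7, 4, 9, 3]


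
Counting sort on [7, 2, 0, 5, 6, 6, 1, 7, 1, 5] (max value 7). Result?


Count array: [1, 2, 1, 0, 0, 2, 2, 2]
Reconstruct: [0, 1, 1, 2, 5, 5, 6, 6, 7, 7]


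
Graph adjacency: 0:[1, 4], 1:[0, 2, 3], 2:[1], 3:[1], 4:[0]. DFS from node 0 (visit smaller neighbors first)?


DFS stack-based: start with [0]
Visit order: [0, 1, 2, 3, 4]


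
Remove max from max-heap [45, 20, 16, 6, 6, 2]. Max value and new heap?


Max = 45
Replace root with last, heapify down
Resulting heap: [20, 6, 16, 2, 6]


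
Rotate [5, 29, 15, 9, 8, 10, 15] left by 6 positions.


Left rotate by 6: [15, 5, 29, 15, 9, 8, 10]


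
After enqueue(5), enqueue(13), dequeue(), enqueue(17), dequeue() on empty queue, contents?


enqueue(5) -> [5]
enqueue(13) -> [5, 13]
dequeue() returns 5 -> [13]
enqueue(17) -> [13, 17]
dequeue() returns 13 -> [17]
Final queue (front to back): [17]


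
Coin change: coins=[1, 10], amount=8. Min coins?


dp[0]=0; dp[i]=1+min(dp[i-c] for c in coins)
...dp[3]=3, dp[4]=4, dp[5]=5, dp[6]=6, dp[7]=7, dp[8]=8
Minimum coins for 8 = 8


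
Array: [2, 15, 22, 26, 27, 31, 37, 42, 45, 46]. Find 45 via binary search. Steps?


Search for 45:
[0,9] mid=4 arr[4]=27
[5,9] mid=7 arr[7]=42
[8,9] mid=8 arr[8]=45
Total: 3 comparisons


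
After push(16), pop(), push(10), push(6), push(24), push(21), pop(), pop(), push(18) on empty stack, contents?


push(16) -> [16]
pop() returns 16 -> []
push(10) -> [10]
push(6) -> [10, 6]
push(24) -> [10, 6, 24]
push(21) -> [10, 6, 24, 21]
pop() returns 21 -> [10, 6, 24]
pop() returns 24 -> [10, 6]
push(18) -> [10, 6, 18]
Final stack (bottom to top): [10, 6, 18]


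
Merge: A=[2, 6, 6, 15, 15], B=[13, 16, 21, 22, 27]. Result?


Compare heads, take smaller each step.
Merged: [2, 6, 6, 13, 15, 15, 16, 21, 22, 27]


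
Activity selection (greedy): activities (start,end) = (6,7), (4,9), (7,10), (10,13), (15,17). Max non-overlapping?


Greedy: pick earliest-ending, then skip overlaps.
Selected (4 activities): [(6, 7), (7, 10), (10, 13), (15, 17)]


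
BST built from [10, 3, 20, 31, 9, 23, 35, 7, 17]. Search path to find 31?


BST root = 10
Search for 31: compare at each node
Path: [10, 20, 31]


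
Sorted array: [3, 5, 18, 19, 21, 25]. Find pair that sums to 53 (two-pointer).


Two pointers: lo=0, hi=5
No pair sums to 53


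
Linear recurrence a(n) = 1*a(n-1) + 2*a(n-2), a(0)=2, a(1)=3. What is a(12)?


Build bottom-up:
...a(10)=1707, a(11)=3413, a(12)=1*3413+2*1707=6827


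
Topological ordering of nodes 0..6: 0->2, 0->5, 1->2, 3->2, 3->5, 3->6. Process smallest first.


Kahn's algorithm, process smallest node first
Order: [0, 1, 3, 2, 4, 5, 6]


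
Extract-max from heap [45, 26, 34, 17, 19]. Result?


Max = 45
Replace root with last, heapify down
Resulting heap: [34, 26, 19, 17]


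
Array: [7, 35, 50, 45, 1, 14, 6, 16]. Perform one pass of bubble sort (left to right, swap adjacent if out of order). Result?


After one pass: [7, 35, 45, 1, 14, 6, 16, 50]


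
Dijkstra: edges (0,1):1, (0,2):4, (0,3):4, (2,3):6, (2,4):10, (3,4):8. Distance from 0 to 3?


Dijkstra from 0:
Distances: {0: 0, 1: 1, 2: 4, 3: 4, 4: 12}
Shortest distance to 3 = 4, path = [0, 3]


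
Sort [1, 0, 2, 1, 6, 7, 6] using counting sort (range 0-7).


Count array: [1, 2, 1, 0, 0, 0, 2, 1]
Reconstruct: [0, 1, 1, 2, 6, 6, 7]


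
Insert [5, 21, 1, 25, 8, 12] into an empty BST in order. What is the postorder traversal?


Root = 5; build tree by BST insertion.
Postorder traversal: [1, 12, 8, 25, 21, 5]


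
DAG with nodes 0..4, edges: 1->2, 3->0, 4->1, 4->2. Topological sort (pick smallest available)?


Kahn's algorithm, process smallest node first
Order: [3, 0, 4, 1, 2]


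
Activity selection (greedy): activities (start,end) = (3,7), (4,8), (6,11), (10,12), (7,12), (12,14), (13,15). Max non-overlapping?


Greedy: pick earliest-ending, then skip overlaps.
Selected (3 activities): [(3, 7), (10, 12), (12, 14)]


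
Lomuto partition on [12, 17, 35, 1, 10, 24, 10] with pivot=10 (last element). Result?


Elements <= 10 go left of pivot.
Result: [1, 10, 10, 12, 17, 24, 35], pivot at index 2


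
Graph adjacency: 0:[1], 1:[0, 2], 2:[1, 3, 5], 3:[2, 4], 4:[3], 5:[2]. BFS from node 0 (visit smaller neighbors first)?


BFS queue: start with [0]
Visit order: [0, 1, 2, 3, 5, 4]


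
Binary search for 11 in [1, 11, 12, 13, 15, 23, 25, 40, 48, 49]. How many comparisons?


Search for 11:
[0,9] mid=4 arr[4]=15
[0,3] mid=1 arr[1]=11
Total: 2 comparisons


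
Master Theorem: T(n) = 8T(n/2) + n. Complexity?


a=8, b=2, c=1. log_2(8)=3 > c=1. Case 1: O(n^log_b(a)) = O(n^3)
Complexity: O(n^3)


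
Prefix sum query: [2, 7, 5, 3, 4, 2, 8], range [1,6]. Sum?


Prefix sums: [0, 2, 9, 14, 17, 21, 23, 31]
Sum[1..6] = prefix[7] - prefix[1] = 31 - 2 = 29


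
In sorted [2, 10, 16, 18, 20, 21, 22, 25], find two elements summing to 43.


Two pointers: lo=0, hi=7
Found pair: (18, 25) summing to 43


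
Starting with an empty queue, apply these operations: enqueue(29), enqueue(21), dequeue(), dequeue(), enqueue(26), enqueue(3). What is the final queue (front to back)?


enqueue(29) -> [29]
enqueue(21) -> [29, 21]
dequeue() returns 29 -> [21]
dequeue() returns 21 -> []
enqueue(26) -> [26]
enqueue(3) -> [26, 3]
Final queue (front to back): [26, 3]


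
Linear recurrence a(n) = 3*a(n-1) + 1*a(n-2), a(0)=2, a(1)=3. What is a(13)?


Build bottom-up:
...a(11)=510117, a(12)=1684802, a(13)=3*1684802+1*510117=5564523


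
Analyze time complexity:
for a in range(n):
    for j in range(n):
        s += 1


Per nesting level: O(n) * O(n) = O(n^2)
Complexity: O(n^2)


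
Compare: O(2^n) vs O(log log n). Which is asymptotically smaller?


double-logarithmic grows slower than exponential
O(log log n) is asymptotically smaller; O(2^n) grows faster


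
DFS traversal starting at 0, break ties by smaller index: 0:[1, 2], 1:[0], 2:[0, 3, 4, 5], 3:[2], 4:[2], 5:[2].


DFS stack-based: start with [0]
Visit order: [0, 1, 2, 3, 4, 5]


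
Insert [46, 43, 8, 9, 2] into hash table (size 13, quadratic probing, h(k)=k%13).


Insertions: 46->slot 7; 43->slot 4; 8->slot 8; 9->slot 9; 2->slot 2
Table: [None, None, 2, None, 43, None, None, 46, 8, 9, None, None, None]


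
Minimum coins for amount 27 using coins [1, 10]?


dp[0]=0; dp[i]=1+min(dp[i-c] for c in coins)
...dp[22]=4, dp[23]=5, dp[24]=6, dp[25]=7, dp[26]=8, dp[27]=9
Minimum coins for 27 = 9


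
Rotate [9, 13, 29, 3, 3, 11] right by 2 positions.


Right rotate by 2: [3, 11, 9, 13, 29, 3]


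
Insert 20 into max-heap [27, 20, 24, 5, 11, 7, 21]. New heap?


Append 20: [27, 20, 24, 5, 11, 7, 21, 20]
Bubble up: swap idx 7(20) with idx 3(5)
Result: [27, 20, 24, 20, 11, 7, 21, 5]


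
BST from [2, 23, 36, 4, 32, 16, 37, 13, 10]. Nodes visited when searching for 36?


BST root = 2
Search for 36: compare at each node
Path: [2, 23, 36]


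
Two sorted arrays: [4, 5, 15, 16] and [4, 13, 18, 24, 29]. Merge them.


Compare heads, take smaller each step.
Merged: [4, 4, 5, 13, 15, 16, 18, 24, 29]


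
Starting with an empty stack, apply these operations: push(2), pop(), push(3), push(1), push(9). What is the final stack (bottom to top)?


push(2) -> [2]
pop() returns 2 -> []
push(3) -> [3]
push(1) -> [3, 1]
push(9) -> [3, 1, 9]
Final stack (bottom to top): [3, 1, 9]


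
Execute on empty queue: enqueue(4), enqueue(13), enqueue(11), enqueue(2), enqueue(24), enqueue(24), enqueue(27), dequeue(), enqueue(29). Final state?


enqueue(4) -> [4]
enqueue(13) -> [4, 13]
enqueue(11) -> [4, 13, 11]
enqueue(2) -> [4, 13, 11, 2]
enqueue(24) -> [4, 13, 11, 2, 24]
enqueue(24) -> [4, 13, 11, 2, 24, 24]
enqueue(27) -> [4, 13, 11, 2, 24, 24, 27]
dequeue() returns 4 -> [13, 11, 2, 24, 24, 27]
enqueue(29) -> [13, 11, 2, 24, 24, 27, 29]
Final queue (front to back): [13, 11, 2, 24, 24, 27, 29]


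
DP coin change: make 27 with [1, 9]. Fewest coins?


dp[0]=0; dp[i]=1+min(dp[i-c] for c in coins)
...dp[22]=6, dp[23]=7, dp[24]=8, dp[25]=9, dp[26]=10, dp[27]=3
Minimum coins for 27 = 3


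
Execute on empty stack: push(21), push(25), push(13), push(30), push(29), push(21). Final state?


push(21) -> [21]
push(25) -> [21, 25]
push(13) -> [21, 25, 13]
push(30) -> [21, 25, 13, 30]
push(29) -> [21, 25, 13, 30, 29]
push(21) -> [21, 25, 13, 30, 29, 21]
Final stack (bottom to top): [21, 25, 13, 30, 29, 21]


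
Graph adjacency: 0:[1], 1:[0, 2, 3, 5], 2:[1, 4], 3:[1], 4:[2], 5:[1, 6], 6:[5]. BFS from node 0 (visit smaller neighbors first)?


BFS queue: start with [0]
Visit order: [0, 1, 2, 3, 5, 4, 6]


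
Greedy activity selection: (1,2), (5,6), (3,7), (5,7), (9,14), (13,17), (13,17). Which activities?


Greedy: pick earliest-ending, then skip overlaps.
Selected (3 activities): [(1, 2), (5, 6), (9, 14)]


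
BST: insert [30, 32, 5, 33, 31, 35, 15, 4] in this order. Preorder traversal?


Root = 30; build tree by BST insertion.
Preorder traversal: [30, 5, 4, 15, 32, 31, 33, 35]


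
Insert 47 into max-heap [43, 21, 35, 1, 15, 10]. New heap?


Append 47: [43, 21, 35, 1, 15, 10, 47]
Bubble up: swap idx 6(47) with idx 2(35); swap idx 2(47) with idx 0(43)
Result: [47, 21, 43, 1, 15, 10, 35]


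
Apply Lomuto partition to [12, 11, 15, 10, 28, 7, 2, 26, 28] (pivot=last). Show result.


Elements <= 28 go left of pivot.
Result: [12, 11, 15, 10, 28, 7, 2, 26, 28], pivot at index 8


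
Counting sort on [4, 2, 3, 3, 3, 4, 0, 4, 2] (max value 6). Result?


Count array: [1, 0, 2, 3, 3, 0, 0]
Reconstruct: [0, 2, 2, 3, 3, 3, 4, 4, 4]


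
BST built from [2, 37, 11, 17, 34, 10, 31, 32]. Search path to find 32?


BST root = 2
Search for 32: compare at each node
Path: [2, 37, 11, 17, 34, 31, 32]


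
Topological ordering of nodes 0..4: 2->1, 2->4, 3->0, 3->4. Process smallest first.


Kahn's algorithm, process smallest node first
Order: [2, 1, 3, 0, 4]


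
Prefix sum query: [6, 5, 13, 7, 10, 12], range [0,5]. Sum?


Prefix sums: [0, 6, 11, 24, 31, 41, 53]
Sum[0..5] = prefix[6] - prefix[0] = 53 - 0 = 53


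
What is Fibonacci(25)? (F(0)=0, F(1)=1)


F(n)=F(n-1)+F(n-2)
...F(23)=28657, F(24)=46368, F(25)=75025


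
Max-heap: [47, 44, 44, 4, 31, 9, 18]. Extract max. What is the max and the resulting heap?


Max = 47
Replace root with last, heapify down
Resulting heap: [44, 31, 44, 4, 18, 9]


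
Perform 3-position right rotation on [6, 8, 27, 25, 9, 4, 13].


Right rotate by 3: [9, 4, 13, 6, 8, 27, 25]


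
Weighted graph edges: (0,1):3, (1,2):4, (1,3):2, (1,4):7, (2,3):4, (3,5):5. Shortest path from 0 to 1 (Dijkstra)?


Dijkstra from 0:
Distances: {0: 0, 1: 3, 2: 7, 3: 5, 4: 10, 5: 10}
Shortest distance to 1 = 3, path = [0, 1]


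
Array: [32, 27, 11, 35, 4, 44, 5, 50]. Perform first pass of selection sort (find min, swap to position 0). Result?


After one pass: [4, 27, 11, 35, 32, 44, 5, 50]


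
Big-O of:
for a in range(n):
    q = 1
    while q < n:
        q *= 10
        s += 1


Per nesting level: O(n) * O(log n) = O(n log n)
Complexity: O(n log n)


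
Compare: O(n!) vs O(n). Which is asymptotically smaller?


linear grows slower than factorial
O(n) is asymptotically smaller; O(n!) grows faster


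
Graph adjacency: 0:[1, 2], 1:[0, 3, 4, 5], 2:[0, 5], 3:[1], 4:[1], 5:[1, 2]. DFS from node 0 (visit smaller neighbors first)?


DFS stack-based: start with [0]
Visit order: [0, 1, 3, 4, 5, 2]


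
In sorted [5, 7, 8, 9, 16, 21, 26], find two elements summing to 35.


Two pointers: lo=0, hi=6
Found pair: (9, 26) summing to 35


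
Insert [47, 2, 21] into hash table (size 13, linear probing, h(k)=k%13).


Insertions: 47->slot 8; 2->slot 2; 21->slot 9
Table: [None, None, 2, None, None, None, None, None, 47, 21, None, None, None]


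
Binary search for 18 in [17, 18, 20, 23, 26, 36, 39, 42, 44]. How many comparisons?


Search for 18:
[0,8] mid=4 arr[4]=26
[0,3] mid=1 arr[1]=18
Total: 2 comparisons


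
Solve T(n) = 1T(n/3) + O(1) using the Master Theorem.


a=1, b=3, c=0. log_3(1)=0 = c=0. Case 2: O(n^c log n) = O(log n)
Complexity: O(log n)


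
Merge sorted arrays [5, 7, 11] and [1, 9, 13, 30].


Compare heads, take smaller each step.
Merged: [1, 5, 7, 9, 11, 13, 30]


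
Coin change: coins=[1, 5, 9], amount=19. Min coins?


dp[0]=0; dp[i]=1+min(dp[i-c] for c in coins)
...dp[14]=2, dp[15]=3, dp[16]=4, dp[17]=5, dp[18]=2, dp[19]=3
Minimum coins for 19 = 3


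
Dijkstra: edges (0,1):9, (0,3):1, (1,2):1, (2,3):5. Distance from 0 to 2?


Dijkstra from 0:
Distances: {0: 0, 1: 7, 2: 6, 3: 1}
Shortest distance to 2 = 6, path = [0, 3, 2]


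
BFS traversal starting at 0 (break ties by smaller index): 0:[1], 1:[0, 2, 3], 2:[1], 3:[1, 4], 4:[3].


BFS queue: start with [0]
Visit order: [0, 1, 2, 3, 4]


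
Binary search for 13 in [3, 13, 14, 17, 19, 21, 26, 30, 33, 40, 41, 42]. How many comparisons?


Search for 13:
[0,11] mid=5 arr[5]=21
[0,4] mid=2 arr[2]=14
[0,1] mid=0 arr[0]=3
[1,1] mid=1 arr[1]=13
Total: 4 comparisons


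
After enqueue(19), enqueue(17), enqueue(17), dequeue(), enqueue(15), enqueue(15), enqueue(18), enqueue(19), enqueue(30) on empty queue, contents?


enqueue(19) -> [19]
enqueue(17) -> [19, 17]
enqueue(17) -> [19, 17, 17]
dequeue() returns 19 -> [17, 17]
enqueue(15) -> [17, 17, 15]
enqueue(15) -> [17, 17, 15, 15]
enqueue(18) -> [17, 17, 15, 15, 18]
enqueue(19) -> [17, 17, 15, 15, 18, 19]
enqueue(30) -> [17, 17, 15, 15, 18, 19, 30]
Final queue (front to back): [17, 17, 15, 15, 18, 19, 30]


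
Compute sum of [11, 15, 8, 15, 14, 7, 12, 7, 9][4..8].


Prefix sums: [0, 11, 26, 34, 49, 63, 70, 82, 89, 98]
Sum[4..8] = prefix[9] - prefix[4] = 98 - 49 = 49


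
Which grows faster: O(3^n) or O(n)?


linear grows slower than exponential (base 3)
O(n) is asymptotically smaller; O(3^n) grows faster


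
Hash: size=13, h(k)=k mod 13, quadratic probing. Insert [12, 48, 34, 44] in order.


Insertions: 12->slot 12; 48->slot 9; 34->slot 8; 44->slot 5
Table: [None, None, None, None, None, 44, None, None, 34, 48, None, None, 12]


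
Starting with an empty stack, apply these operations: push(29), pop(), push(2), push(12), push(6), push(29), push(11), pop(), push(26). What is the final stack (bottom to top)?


push(29) -> [29]
pop() returns 29 -> []
push(2) -> [2]
push(12) -> [2, 12]
push(6) -> [2, 12, 6]
push(29) -> [2, 12, 6, 29]
push(11) -> [2, 12, 6, 29, 11]
pop() returns 11 -> [2, 12, 6, 29]
push(26) -> [2, 12, 6, 29, 26]
Final stack (bottom to top): [2, 12, 6, 29, 26]


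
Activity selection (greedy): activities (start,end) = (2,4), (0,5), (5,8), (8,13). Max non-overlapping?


Greedy: pick earliest-ending, then skip overlaps.
Selected (3 activities): [(2, 4), (5, 8), (8, 13)]


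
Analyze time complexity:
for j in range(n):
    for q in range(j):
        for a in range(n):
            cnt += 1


Per nesting level: O(n) * O(n) [triangular over j] * O(n) = O(n^3)
Complexity: O(n^3)


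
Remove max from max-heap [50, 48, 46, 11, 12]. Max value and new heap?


Max = 50
Replace root with last, heapify down
Resulting heap: [48, 12, 46, 11]


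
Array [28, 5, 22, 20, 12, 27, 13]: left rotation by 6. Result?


Left rotate by 6: [13, 28, 5, 22, 20, 12, 27]


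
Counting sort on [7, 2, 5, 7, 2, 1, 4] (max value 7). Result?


Count array: [0, 1, 2, 0, 1, 1, 0, 2]
Reconstruct: [1, 2, 2, 4, 5, 7, 7]


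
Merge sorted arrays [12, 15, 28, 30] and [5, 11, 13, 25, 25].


Compare heads, take smaller each step.
Merged: [5, 11, 12, 13, 15, 25, 25, 28, 30]


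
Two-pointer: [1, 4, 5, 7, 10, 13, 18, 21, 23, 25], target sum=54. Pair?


Two pointers: lo=0, hi=9
No pair sums to 54


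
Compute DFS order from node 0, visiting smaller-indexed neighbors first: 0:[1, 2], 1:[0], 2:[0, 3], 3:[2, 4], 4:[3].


DFS stack-based: start with [0]
Visit order: [0, 1, 2, 3, 4]


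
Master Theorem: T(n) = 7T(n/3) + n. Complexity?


a=7, b=3, c=1. log_3(7)=1.771 > c=1. Case 1: O(n^log_b(a)) = O(n^1.771)
Complexity: O(n^1.771)


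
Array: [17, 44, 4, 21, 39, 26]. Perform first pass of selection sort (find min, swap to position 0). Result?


After one pass: [4, 44, 17, 21, 39, 26]


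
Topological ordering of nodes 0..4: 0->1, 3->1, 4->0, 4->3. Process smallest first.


Kahn's algorithm, process smallest node first
Order: [2, 4, 0, 3, 1]


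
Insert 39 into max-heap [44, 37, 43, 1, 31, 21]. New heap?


Append 39: [44, 37, 43, 1, 31, 21, 39]
Bubble up: no swaps needed
Result: [44, 37, 43, 1, 31, 21, 39]


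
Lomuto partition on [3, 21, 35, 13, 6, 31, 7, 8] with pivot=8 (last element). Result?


Elements <= 8 go left of pivot.
Result: [3, 6, 7, 8, 21, 31, 35, 13], pivot at index 3


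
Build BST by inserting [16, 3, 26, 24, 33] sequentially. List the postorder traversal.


Root = 16; build tree by BST insertion.
Postorder traversal: [3, 24, 33, 26, 16]


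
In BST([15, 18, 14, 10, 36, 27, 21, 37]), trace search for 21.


BST root = 15
Search for 21: compare at each node
Path: [15, 18, 36, 27, 21]


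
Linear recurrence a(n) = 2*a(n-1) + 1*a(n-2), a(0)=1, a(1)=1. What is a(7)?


Build bottom-up:
...a(5)=41, a(6)=99, a(7)=2*99+1*41=239


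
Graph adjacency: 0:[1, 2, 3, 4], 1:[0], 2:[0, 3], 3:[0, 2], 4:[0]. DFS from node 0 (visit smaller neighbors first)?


DFS stack-based: start with [0]
Visit order: [0, 1, 2, 3, 4]


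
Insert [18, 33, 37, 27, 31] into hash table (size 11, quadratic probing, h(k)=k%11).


Insertions: 18->slot 7; 33->slot 0; 37->slot 4; 27->slot 5; 31->slot 9
Table: [33, None, None, None, 37, 27, None, 18, None, 31, None]


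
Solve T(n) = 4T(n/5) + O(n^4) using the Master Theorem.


a=4, b=5, c=4. log_5(4)=0.861 < c=4. Case 3: O(n^c) = O(n^4)
Complexity: O(n^4)


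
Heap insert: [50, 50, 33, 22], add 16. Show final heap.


Append 16: [50, 50, 33, 22, 16]
Bubble up: no swaps needed
Result: [50, 50, 33, 22, 16]


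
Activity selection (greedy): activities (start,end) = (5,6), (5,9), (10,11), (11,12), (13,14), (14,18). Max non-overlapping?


Greedy: pick earliest-ending, then skip overlaps.
Selected (5 activities): [(5, 6), (10, 11), (11, 12), (13, 14), (14, 18)]


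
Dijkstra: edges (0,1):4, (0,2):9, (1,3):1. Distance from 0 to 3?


Dijkstra from 0:
Distances: {0: 0, 1: 4, 2: 9, 3: 5}
Shortest distance to 3 = 5, path = [0, 1, 3]


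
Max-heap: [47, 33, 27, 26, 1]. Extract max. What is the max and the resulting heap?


Max = 47
Replace root with last, heapify down
Resulting heap: [33, 26, 27, 1]


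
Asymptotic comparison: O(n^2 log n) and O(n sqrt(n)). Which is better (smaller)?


n^1.5 grows slower than n^2 log n
O(n sqrt(n)) is asymptotically smaller; O(n^2 log n) grows faster


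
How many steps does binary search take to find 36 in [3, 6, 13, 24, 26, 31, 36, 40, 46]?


Search for 36:
[0,8] mid=4 arr[4]=26
[5,8] mid=6 arr[6]=36
Total: 2 comparisons


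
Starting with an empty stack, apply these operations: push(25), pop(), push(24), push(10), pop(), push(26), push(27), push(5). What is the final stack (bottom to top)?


push(25) -> [25]
pop() returns 25 -> []
push(24) -> [24]
push(10) -> [24, 10]
pop() returns 10 -> [24]
push(26) -> [24, 26]
push(27) -> [24, 26, 27]
push(5) -> [24, 26, 27, 5]
Final stack (bottom to top): [24, 26, 27, 5]


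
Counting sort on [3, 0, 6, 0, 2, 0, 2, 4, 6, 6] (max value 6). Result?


Count array: [3, 0, 2, 1, 1, 0, 3]
Reconstruct: [0, 0, 0, 2, 2, 3, 4, 6, 6, 6]


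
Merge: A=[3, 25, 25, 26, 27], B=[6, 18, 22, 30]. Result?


Compare heads, take smaller each step.
Merged: [3, 6, 18, 22, 25, 25, 26, 27, 30]


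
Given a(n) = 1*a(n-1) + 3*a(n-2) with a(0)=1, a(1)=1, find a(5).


Build bottom-up:
...a(3)=7, a(4)=19, a(5)=1*19+3*7=40


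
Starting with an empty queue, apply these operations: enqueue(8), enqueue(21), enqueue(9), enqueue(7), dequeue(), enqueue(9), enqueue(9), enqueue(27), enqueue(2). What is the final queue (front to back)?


enqueue(8) -> [8]
enqueue(21) -> [8, 21]
enqueue(9) -> [8, 21, 9]
enqueue(7) -> [8, 21, 9, 7]
dequeue() returns 8 -> [21, 9, 7]
enqueue(9) -> [21, 9, 7, 9]
enqueue(9) -> [21, 9, 7, 9, 9]
enqueue(27) -> [21, 9, 7, 9, 9, 27]
enqueue(2) -> [21, 9, 7, 9, 9, 27, 2]
Final queue (front to back): [21, 9, 7, 9, 9, 27, 2]


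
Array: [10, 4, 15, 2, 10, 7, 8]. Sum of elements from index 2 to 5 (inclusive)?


Prefix sums: [0, 10, 14, 29, 31, 41, 48, 56]
Sum[2..5] = prefix[6] - prefix[2] = 48 - 14 = 34


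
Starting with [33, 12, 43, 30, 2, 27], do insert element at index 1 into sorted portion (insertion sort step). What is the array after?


After one pass: [12, 33, 43, 30, 2, 27]


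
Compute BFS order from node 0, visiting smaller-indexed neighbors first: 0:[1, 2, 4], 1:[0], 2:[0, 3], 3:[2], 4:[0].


BFS queue: start with [0]
Visit order: [0, 1, 2, 4, 3]


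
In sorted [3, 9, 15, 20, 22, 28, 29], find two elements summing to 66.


Two pointers: lo=0, hi=6
No pair sums to 66


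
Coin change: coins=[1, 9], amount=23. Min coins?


dp[0]=0; dp[i]=1+min(dp[i-c] for c in coins)
...dp[18]=2, dp[19]=3, dp[20]=4, dp[21]=5, dp[22]=6, dp[23]=7
Minimum coins for 23 = 7


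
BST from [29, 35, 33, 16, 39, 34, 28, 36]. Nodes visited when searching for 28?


BST root = 29
Search for 28: compare at each node
Path: [29, 16, 28]


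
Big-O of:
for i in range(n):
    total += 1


Per nesting level: O(n) = O(n)
Complexity: O(n)


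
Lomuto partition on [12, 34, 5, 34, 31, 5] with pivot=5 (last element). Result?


Elements <= 5 go left of pivot.
Result: [5, 5, 12, 34, 31, 34], pivot at index 1


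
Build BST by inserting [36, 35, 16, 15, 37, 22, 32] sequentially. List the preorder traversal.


Root = 36; build tree by BST insertion.
Preorder traversal: [36, 35, 16, 15, 22, 32, 37]


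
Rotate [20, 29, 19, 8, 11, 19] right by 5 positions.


Right rotate by 5: [29, 19, 8, 11, 19, 20]


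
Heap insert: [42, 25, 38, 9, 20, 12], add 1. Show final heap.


Append 1: [42, 25, 38, 9, 20, 12, 1]
Bubble up: no swaps needed
Result: [42, 25, 38, 9, 20, 12, 1]


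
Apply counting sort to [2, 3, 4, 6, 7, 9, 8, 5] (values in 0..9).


Count array: [0, 0, 1, 1, 1, 1, 1, 1, 1, 1]
Reconstruct: [2, 3, 4, 5, 6, 7, 8, 9]


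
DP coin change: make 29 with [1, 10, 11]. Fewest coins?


dp[0]=0; dp[i]=1+min(dp[i-c] for c in coins)
...dp[24]=4, dp[25]=5, dp[26]=6, dp[27]=7, dp[28]=8, dp[29]=9
Minimum coins for 29 = 9


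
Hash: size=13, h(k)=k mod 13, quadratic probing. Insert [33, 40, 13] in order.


Insertions: 33->slot 7; 40->slot 1; 13->slot 0
Table: [13, 40, None, None, None, None, None, 33, None, None, None, None, None]


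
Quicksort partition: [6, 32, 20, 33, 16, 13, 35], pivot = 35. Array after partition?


Elements <= 35 go left of pivot.
Result: [6, 32, 20, 33, 16, 13, 35], pivot at index 6


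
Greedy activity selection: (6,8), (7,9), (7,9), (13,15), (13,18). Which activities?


Greedy: pick earliest-ending, then skip overlaps.
Selected (2 activities): [(6, 8), (13, 15)]


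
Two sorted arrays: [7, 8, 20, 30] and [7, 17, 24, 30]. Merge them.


Compare heads, take smaller each step.
Merged: [7, 7, 8, 17, 20, 24, 30, 30]


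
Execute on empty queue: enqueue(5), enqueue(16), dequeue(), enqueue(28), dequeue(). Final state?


enqueue(5) -> [5]
enqueue(16) -> [5, 16]
dequeue() returns 5 -> [16]
enqueue(28) -> [16, 28]
dequeue() returns 16 -> [28]
Final queue (front to back): [28]


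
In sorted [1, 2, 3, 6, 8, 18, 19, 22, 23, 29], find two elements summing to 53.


Two pointers: lo=0, hi=9
No pair sums to 53


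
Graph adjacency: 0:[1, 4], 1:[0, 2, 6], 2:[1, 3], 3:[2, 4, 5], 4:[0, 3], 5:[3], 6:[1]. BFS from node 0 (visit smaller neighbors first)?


BFS queue: start with [0]
Visit order: [0, 1, 4, 2, 6, 3, 5]


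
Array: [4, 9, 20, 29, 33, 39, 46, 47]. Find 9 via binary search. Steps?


Search for 9:
[0,7] mid=3 arr[3]=29
[0,2] mid=1 arr[1]=9
Total: 2 comparisons


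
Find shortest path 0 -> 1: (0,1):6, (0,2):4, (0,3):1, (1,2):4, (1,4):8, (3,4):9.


Dijkstra from 0:
Distances: {0: 0, 1: 6, 2: 4, 3: 1, 4: 10}
Shortest distance to 1 = 6, path = [0, 1]


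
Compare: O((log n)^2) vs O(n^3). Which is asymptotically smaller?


polylogarithmic grows slower than cubic
O((log n)^2) is asymptotically smaller; O(n^3) grows faster


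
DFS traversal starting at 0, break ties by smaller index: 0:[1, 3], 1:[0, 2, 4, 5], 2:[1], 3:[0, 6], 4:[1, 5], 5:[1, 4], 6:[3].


DFS stack-based: start with [0]
Visit order: [0, 1, 2, 4, 5, 3, 6]


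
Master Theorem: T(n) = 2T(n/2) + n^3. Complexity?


a=2, b=2, c=3. log_2(2)=1 < c=3. Case 3: O(n^c) = O(n^3)
Complexity: O(n^3)


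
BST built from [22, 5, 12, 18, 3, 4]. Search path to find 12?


BST root = 22
Search for 12: compare at each node
Path: [22, 5, 12]


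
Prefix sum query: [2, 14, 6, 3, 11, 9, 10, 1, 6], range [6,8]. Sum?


Prefix sums: [0, 2, 16, 22, 25, 36, 45, 55, 56, 62]
Sum[6..8] = prefix[9] - prefix[6] = 62 - 45 = 17


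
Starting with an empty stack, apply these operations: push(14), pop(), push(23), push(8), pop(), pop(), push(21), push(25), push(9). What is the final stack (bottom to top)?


push(14) -> [14]
pop() returns 14 -> []
push(23) -> [23]
push(8) -> [23, 8]
pop() returns 8 -> [23]
pop() returns 23 -> []
push(21) -> [21]
push(25) -> [21, 25]
push(9) -> [21, 25, 9]
Final stack (bottom to top): [21, 25, 9]


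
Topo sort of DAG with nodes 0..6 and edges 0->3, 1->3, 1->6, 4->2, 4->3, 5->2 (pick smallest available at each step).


Kahn's algorithm, process smallest node first
Order: [0, 1, 4, 3, 5, 2, 6]


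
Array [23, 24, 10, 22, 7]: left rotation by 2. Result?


Left rotate by 2: [10, 22, 7, 23, 24]


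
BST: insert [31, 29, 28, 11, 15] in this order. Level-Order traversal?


Root = 31; build tree by BST insertion.
Level-Order traversal: [31, 29, 28, 11, 15]


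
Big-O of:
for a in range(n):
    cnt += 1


Per nesting level: O(n) = O(n)
Complexity: O(n)


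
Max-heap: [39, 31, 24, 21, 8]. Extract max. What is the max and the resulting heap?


Max = 39
Replace root with last, heapify down
Resulting heap: [31, 21, 24, 8]


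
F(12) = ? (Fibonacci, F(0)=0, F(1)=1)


F(n)=F(n-1)+F(n-2)
...F(10)=55, F(11)=89, F(12)=144


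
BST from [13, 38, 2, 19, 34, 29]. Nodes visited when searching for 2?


BST root = 13
Search for 2: compare at each node
Path: [13, 2]


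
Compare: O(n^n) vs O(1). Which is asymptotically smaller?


constant grows slower than n^n
O(1) is asymptotically smaller; O(n^n) grows faster


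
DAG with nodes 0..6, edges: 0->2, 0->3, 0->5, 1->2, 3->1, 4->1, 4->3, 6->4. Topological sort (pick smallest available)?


Kahn's algorithm, process smallest node first
Order: [0, 5, 6, 4, 3, 1, 2]


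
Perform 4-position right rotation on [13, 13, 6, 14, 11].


Right rotate by 4: [13, 6, 14, 11, 13]


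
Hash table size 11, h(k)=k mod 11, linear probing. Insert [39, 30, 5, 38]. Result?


Insertions: 39->slot 6; 30->slot 8; 5->slot 5; 38->slot 7
Table: [None, None, None, None, None, 5, 39, 38, 30, None, None]


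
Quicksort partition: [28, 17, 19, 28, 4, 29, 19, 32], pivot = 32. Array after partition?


Elements <= 32 go left of pivot.
Result: [28, 17, 19, 28, 4, 29, 19, 32], pivot at index 7


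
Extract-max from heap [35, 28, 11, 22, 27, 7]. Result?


Max = 35
Replace root with last, heapify down
Resulting heap: [28, 27, 11, 22, 7]


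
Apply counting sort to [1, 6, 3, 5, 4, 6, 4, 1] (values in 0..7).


Count array: [0, 2, 0, 1, 2, 1, 2, 0]
Reconstruct: [1, 1, 3, 4, 4, 5, 6, 6]


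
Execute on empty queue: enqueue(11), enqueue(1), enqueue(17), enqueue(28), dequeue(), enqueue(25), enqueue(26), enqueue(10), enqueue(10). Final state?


enqueue(11) -> [11]
enqueue(1) -> [11, 1]
enqueue(17) -> [11, 1, 17]
enqueue(28) -> [11, 1, 17, 28]
dequeue() returns 11 -> [1, 17, 28]
enqueue(25) -> [1, 17, 28, 25]
enqueue(26) -> [1, 17, 28, 25, 26]
enqueue(10) -> [1, 17, 28, 25, 26, 10]
enqueue(10) -> [1, 17, 28, 25, 26, 10, 10]
Final queue (front to back): [1, 17, 28, 25, 26, 10, 10]


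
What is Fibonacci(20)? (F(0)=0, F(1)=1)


F(n)=F(n-1)+F(n-2)
...F(18)=2584, F(19)=4181, F(20)=6765


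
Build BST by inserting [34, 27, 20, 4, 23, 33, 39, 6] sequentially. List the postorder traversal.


Root = 34; build tree by BST insertion.
Postorder traversal: [6, 4, 23, 20, 33, 27, 39, 34]


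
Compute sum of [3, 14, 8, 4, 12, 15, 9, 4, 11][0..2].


Prefix sums: [0, 3, 17, 25, 29, 41, 56, 65, 69, 80]
Sum[0..2] = prefix[3] - prefix[0] = 25 - 0 = 25


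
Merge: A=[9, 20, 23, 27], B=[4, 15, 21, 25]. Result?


Compare heads, take smaller each step.
Merged: [4, 9, 15, 20, 21, 23, 25, 27]


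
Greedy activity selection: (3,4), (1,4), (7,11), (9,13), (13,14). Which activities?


Greedy: pick earliest-ending, then skip overlaps.
Selected (3 activities): [(3, 4), (7, 11), (13, 14)]


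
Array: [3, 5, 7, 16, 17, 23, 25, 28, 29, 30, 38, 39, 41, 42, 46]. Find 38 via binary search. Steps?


Search for 38:
[0,14] mid=7 arr[7]=28
[8,14] mid=11 arr[11]=39
[8,10] mid=9 arr[9]=30
[10,10] mid=10 arr[10]=38
Total: 4 comparisons


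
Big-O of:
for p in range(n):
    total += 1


Per nesting level: O(n) = O(n)
Complexity: O(n)


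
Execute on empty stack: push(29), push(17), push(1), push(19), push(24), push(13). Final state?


push(29) -> [29]
push(17) -> [29, 17]
push(1) -> [29, 17, 1]
push(19) -> [29, 17, 1, 19]
push(24) -> [29, 17, 1, 19, 24]
push(13) -> [29, 17, 1, 19, 24, 13]
Final stack (bottom to top): [29, 17, 1, 19, 24, 13]


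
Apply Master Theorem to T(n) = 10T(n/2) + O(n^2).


a=10, b=2, c=2. log_2(10)=3.322 > c=2. Case 1: O(n^log_b(a)) = O(n^3.322)
Complexity: O(n^3.322)


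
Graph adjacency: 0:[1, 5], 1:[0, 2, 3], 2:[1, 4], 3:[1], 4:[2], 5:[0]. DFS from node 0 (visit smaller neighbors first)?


DFS stack-based: start with [0]
Visit order: [0, 1, 2, 4, 3, 5]


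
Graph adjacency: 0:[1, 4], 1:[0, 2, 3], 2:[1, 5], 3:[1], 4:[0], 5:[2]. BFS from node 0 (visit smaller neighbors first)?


BFS queue: start with [0]
Visit order: [0, 1, 4, 2, 3, 5]


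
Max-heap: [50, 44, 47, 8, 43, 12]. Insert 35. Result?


Append 35: [50, 44, 47, 8, 43, 12, 35]
Bubble up: no swaps needed
Result: [50, 44, 47, 8, 43, 12, 35]


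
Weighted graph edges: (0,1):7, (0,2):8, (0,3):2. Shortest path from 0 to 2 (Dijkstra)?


Dijkstra from 0:
Distances: {0: 0, 1: 7, 2: 8, 3: 2}
Shortest distance to 2 = 8, path = [0, 2]


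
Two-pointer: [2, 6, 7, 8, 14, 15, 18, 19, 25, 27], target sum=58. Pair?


Two pointers: lo=0, hi=9
No pair sums to 58


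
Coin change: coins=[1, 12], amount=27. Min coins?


dp[0]=0; dp[i]=1+min(dp[i-c] for c in coins)
...dp[22]=11, dp[23]=12, dp[24]=2, dp[25]=3, dp[26]=4, dp[27]=5
Minimum coins for 27 = 5


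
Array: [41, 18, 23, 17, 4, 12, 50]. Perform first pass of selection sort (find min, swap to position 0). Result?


After one pass: [4, 18, 23, 17, 41, 12, 50]


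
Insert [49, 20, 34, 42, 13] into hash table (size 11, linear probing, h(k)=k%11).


Insertions: 49->slot 5; 20->slot 9; 34->slot 1; 42->slot 10; 13->slot 2
Table: [None, 34, 13, None, None, 49, None, None, None, 20, 42]


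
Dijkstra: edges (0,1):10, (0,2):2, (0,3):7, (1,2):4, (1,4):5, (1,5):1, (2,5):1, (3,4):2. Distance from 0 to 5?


Dijkstra from 0:
Distances: {0: 0, 1: 4, 2: 2, 3: 7, 4: 9, 5: 3}
Shortest distance to 5 = 3, path = [0, 2, 5]


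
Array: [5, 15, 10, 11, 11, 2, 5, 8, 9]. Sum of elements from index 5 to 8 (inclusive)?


Prefix sums: [0, 5, 20, 30, 41, 52, 54, 59, 67, 76]
Sum[5..8] = prefix[9] - prefix[5] = 76 - 52 = 24


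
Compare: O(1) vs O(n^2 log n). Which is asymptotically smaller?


constant grows slower than n^2 log n
O(1) is asymptotically smaller; O(n^2 log n) grows faster


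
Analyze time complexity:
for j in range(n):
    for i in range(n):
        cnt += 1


Per nesting level: O(n) * O(n) = O(n^2)
Complexity: O(n^2)


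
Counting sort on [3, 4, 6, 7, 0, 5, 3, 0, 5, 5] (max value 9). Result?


Count array: [2, 0, 0, 2, 1, 3, 1, 1, 0, 0]
Reconstruct: [0, 0, 3, 3, 4, 5, 5, 5, 6, 7]


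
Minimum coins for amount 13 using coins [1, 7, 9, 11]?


dp[0]=0; dp[i]=1+min(dp[i-c] for c in coins)
...dp[8]=2, dp[9]=1, dp[10]=2, dp[11]=1, dp[12]=2, dp[13]=3
Minimum coins for 13 = 3


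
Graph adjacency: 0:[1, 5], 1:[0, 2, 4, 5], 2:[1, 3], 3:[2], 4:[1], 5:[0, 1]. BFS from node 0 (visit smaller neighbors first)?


BFS queue: start with [0]
Visit order: [0, 1, 5, 2, 4, 3]


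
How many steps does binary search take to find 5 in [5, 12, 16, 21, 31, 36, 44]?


Search for 5:
[0,6] mid=3 arr[3]=21
[0,2] mid=1 arr[1]=12
[0,0] mid=0 arr[0]=5
Total: 3 comparisons


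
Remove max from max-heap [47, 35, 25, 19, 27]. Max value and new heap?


Max = 47
Replace root with last, heapify down
Resulting heap: [35, 27, 25, 19]
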